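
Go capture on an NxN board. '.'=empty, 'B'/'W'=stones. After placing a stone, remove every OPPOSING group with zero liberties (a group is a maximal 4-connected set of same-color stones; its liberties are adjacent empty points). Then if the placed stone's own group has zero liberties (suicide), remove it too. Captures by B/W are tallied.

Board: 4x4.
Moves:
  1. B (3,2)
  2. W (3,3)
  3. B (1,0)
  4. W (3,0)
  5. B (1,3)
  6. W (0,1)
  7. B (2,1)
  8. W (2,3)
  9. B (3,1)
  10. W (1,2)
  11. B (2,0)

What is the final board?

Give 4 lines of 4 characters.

Answer: .W..
B.WB
BB.W
.BBW

Derivation:
Move 1: B@(3,2) -> caps B=0 W=0
Move 2: W@(3,3) -> caps B=0 W=0
Move 3: B@(1,0) -> caps B=0 W=0
Move 4: W@(3,0) -> caps B=0 W=0
Move 5: B@(1,3) -> caps B=0 W=0
Move 6: W@(0,1) -> caps B=0 W=0
Move 7: B@(2,1) -> caps B=0 W=0
Move 8: W@(2,3) -> caps B=0 W=0
Move 9: B@(3,1) -> caps B=0 W=0
Move 10: W@(1,2) -> caps B=0 W=0
Move 11: B@(2,0) -> caps B=1 W=0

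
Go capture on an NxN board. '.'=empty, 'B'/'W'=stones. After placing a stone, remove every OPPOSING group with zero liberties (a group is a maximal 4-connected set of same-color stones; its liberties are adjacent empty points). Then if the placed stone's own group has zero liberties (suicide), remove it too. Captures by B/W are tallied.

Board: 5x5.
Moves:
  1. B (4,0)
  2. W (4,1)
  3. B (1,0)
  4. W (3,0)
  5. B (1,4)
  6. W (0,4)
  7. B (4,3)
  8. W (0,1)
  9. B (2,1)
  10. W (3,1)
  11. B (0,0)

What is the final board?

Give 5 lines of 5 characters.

Move 1: B@(4,0) -> caps B=0 W=0
Move 2: W@(4,1) -> caps B=0 W=0
Move 3: B@(1,0) -> caps B=0 W=0
Move 4: W@(3,0) -> caps B=0 W=1
Move 5: B@(1,4) -> caps B=0 W=1
Move 6: W@(0,4) -> caps B=0 W=1
Move 7: B@(4,3) -> caps B=0 W=1
Move 8: W@(0,1) -> caps B=0 W=1
Move 9: B@(2,1) -> caps B=0 W=1
Move 10: W@(3,1) -> caps B=0 W=1
Move 11: B@(0,0) -> caps B=0 W=1

Answer: BW..W
B...B
.B...
WW...
.W.B.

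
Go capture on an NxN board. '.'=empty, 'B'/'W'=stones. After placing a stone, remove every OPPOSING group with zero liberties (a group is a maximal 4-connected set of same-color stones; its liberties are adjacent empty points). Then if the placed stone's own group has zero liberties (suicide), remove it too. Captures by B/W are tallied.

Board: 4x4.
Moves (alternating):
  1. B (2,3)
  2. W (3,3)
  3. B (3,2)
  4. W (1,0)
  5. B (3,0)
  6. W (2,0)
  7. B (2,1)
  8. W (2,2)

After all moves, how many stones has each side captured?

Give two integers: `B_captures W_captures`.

Answer: 1 0

Derivation:
Move 1: B@(2,3) -> caps B=0 W=0
Move 2: W@(3,3) -> caps B=0 W=0
Move 3: B@(3,2) -> caps B=1 W=0
Move 4: W@(1,0) -> caps B=1 W=0
Move 5: B@(3,0) -> caps B=1 W=0
Move 6: W@(2,0) -> caps B=1 W=0
Move 7: B@(2,1) -> caps B=1 W=0
Move 8: W@(2,2) -> caps B=1 W=0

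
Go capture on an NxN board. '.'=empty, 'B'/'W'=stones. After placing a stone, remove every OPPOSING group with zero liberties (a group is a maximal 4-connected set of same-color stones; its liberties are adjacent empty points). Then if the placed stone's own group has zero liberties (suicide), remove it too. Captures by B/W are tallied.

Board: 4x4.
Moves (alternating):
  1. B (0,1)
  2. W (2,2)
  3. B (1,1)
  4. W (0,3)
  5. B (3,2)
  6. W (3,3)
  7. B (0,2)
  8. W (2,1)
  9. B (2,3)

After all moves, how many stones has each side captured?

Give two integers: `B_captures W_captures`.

Move 1: B@(0,1) -> caps B=0 W=0
Move 2: W@(2,2) -> caps B=0 W=0
Move 3: B@(1,1) -> caps B=0 W=0
Move 4: W@(0,3) -> caps B=0 W=0
Move 5: B@(3,2) -> caps B=0 W=0
Move 6: W@(3,3) -> caps B=0 W=0
Move 7: B@(0,2) -> caps B=0 W=0
Move 8: W@(2,1) -> caps B=0 W=0
Move 9: B@(2,3) -> caps B=1 W=0

Answer: 1 0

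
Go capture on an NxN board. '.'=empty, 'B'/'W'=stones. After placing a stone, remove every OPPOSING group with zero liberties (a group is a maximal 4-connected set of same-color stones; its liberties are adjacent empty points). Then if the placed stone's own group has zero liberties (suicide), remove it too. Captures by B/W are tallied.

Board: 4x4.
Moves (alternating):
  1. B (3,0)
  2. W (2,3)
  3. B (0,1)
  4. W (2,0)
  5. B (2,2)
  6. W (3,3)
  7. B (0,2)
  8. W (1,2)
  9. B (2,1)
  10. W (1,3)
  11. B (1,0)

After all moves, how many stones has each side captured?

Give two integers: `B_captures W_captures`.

Answer: 1 0

Derivation:
Move 1: B@(3,0) -> caps B=0 W=0
Move 2: W@(2,3) -> caps B=0 W=0
Move 3: B@(0,1) -> caps B=0 W=0
Move 4: W@(2,0) -> caps B=0 W=0
Move 5: B@(2,2) -> caps B=0 W=0
Move 6: W@(3,3) -> caps B=0 W=0
Move 7: B@(0,2) -> caps B=0 W=0
Move 8: W@(1,2) -> caps B=0 W=0
Move 9: B@(2,1) -> caps B=0 W=0
Move 10: W@(1,3) -> caps B=0 W=0
Move 11: B@(1,0) -> caps B=1 W=0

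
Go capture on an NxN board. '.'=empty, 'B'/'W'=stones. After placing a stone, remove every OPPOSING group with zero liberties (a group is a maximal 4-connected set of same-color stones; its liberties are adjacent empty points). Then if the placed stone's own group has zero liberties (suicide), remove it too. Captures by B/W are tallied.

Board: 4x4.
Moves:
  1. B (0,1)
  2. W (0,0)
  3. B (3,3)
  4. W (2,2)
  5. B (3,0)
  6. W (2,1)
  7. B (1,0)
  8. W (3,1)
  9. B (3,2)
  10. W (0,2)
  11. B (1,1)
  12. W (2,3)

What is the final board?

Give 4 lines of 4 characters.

Answer: .BW.
BB..
.WWW
BW..

Derivation:
Move 1: B@(0,1) -> caps B=0 W=0
Move 2: W@(0,0) -> caps B=0 W=0
Move 3: B@(3,3) -> caps B=0 W=0
Move 4: W@(2,2) -> caps B=0 W=0
Move 5: B@(3,0) -> caps B=0 W=0
Move 6: W@(2,1) -> caps B=0 W=0
Move 7: B@(1,0) -> caps B=1 W=0
Move 8: W@(3,1) -> caps B=1 W=0
Move 9: B@(3,2) -> caps B=1 W=0
Move 10: W@(0,2) -> caps B=1 W=0
Move 11: B@(1,1) -> caps B=1 W=0
Move 12: W@(2,3) -> caps B=1 W=2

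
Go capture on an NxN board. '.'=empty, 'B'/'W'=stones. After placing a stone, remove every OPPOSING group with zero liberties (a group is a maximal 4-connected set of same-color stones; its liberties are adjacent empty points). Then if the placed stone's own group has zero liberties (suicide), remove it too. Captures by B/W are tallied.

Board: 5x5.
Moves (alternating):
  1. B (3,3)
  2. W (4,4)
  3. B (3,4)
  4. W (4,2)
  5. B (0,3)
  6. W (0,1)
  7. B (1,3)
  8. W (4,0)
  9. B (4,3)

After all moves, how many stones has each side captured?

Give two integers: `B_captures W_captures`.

Answer: 1 0

Derivation:
Move 1: B@(3,3) -> caps B=0 W=0
Move 2: W@(4,4) -> caps B=0 W=0
Move 3: B@(3,4) -> caps B=0 W=0
Move 4: W@(4,2) -> caps B=0 W=0
Move 5: B@(0,3) -> caps B=0 W=0
Move 6: W@(0,1) -> caps B=0 W=0
Move 7: B@(1,3) -> caps B=0 W=0
Move 8: W@(4,0) -> caps B=0 W=0
Move 9: B@(4,3) -> caps B=1 W=0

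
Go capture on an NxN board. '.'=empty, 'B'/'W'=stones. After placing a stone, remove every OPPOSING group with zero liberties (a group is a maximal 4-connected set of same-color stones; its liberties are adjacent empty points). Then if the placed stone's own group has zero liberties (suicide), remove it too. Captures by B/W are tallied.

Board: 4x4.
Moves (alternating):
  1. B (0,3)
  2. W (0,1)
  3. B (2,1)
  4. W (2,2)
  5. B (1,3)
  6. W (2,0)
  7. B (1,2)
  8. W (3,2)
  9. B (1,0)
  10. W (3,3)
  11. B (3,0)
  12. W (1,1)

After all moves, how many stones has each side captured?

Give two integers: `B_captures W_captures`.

Answer: 1 0

Derivation:
Move 1: B@(0,3) -> caps B=0 W=0
Move 2: W@(0,1) -> caps B=0 W=0
Move 3: B@(2,1) -> caps B=0 W=0
Move 4: W@(2,2) -> caps B=0 W=0
Move 5: B@(1,3) -> caps B=0 W=0
Move 6: W@(2,0) -> caps B=0 W=0
Move 7: B@(1,2) -> caps B=0 W=0
Move 8: W@(3,2) -> caps B=0 W=0
Move 9: B@(1,0) -> caps B=0 W=0
Move 10: W@(3,3) -> caps B=0 W=0
Move 11: B@(3,0) -> caps B=1 W=0
Move 12: W@(1,1) -> caps B=1 W=0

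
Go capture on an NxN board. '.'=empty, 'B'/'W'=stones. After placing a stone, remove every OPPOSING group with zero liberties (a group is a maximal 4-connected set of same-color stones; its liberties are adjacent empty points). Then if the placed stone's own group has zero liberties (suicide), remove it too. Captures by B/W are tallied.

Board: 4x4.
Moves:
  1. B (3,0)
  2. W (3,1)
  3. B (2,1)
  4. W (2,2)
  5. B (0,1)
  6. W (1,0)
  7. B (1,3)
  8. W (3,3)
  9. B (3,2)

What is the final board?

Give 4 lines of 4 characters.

Answer: .B..
W..B
.BW.
B.BW

Derivation:
Move 1: B@(3,0) -> caps B=0 W=0
Move 2: W@(3,1) -> caps B=0 W=0
Move 3: B@(2,1) -> caps B=0 W=0
Move 4: W@(2,2) -> caps B=0 W=0
Move 5: B@(0,1) -> caps B=0 W=0
Move 6: W@(1,0) -> caps B=0 W=0
Move 7: B@(1,3) -> caps B=0 W=0
Move 8: W@(3,3) -> caps B=0 W=0
Move 9: B@(3,2) -> caps B=1 W=0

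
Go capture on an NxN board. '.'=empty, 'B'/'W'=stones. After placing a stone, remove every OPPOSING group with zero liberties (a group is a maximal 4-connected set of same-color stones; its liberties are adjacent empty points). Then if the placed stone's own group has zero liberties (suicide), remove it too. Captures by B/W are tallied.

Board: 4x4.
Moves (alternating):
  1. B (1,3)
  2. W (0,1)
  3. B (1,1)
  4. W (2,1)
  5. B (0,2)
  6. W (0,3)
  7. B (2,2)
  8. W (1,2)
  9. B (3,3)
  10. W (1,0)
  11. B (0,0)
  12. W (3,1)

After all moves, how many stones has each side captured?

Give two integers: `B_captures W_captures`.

Answer: 1 0

Derivation:
Move 1: B@(1,3) -> caps B=0 W=0
Move 2: W@(0,1) -> caps B=0 W=0
Move 3: B@(1,1) -> caps B=0 W=0
Move 4: W@(2,1) -> caps B=0 W=0
Move 5: B@(0,2) -> caps B=0 W=0
Move 6: W@(0,3) -> caps B=0 W=0
Move 7: B@(2,2) -> caps B=0 W=0
Move 8: W@(1,2) -> caps B=0 W=0
Move 9: B@(3,3) -> caps B=0 W=0
Move 10: W@(1,0) -> caps B=0 W=0
Move 11: B@(0,0) -> caps B=1 W=0
Move 12: W@(3,1) -> caps B=1 W=0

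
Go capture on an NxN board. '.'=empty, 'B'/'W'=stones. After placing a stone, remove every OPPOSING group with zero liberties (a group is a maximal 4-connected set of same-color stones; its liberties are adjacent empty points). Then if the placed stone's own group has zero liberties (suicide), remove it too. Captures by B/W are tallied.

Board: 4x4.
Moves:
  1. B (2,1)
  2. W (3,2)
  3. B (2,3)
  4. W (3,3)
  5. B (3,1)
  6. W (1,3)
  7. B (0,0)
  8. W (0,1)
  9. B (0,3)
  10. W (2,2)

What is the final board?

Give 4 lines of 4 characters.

Answer: BW.B
...W
.BW.
.BWW

Derivation:
Move 1: B@(2,1) -> caps B=0 W=0
Move 2: W@(3,2) -> caps B=0 W=0
Move 3: B@(2,3) -> caps B=0 W=0
Move 4: W@(3,3) -> caps B=0 W=0
Move 5: B@(3,1) -> caps B=0 W=0
Move 6: W@(1,3) -> caps B=0 W=0
Move 7: B@(0,0) -> caps B=0 W=0
Move 8: W@(0,1) -> caps B=0 W=0
Move 9: B@(0,3) -> caps B=0 W=0
Move 10: W@(2,2) -> caps B=0 W=1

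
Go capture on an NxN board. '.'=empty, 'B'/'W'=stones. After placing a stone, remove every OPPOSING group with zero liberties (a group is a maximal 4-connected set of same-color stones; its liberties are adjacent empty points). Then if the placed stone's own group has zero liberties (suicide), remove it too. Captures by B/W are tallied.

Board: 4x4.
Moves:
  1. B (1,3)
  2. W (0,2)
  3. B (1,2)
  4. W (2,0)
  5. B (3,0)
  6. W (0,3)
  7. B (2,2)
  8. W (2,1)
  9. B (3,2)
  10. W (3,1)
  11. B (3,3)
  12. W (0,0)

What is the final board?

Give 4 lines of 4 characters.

Answer: W.WW
..BB
WWB.
.WBB

Derivation:
Move 1: B@(1,3) -> caps B=0 W=0
Move 2: W@(0,2) -> caps B=0 W=0
Move 3: B@(1,2) -> caps B=0 W=0
Move 4: W@(2,0) -> caps B=0 W=0
Move 5: B@(3,0) -> caps B=0 W=0
Move 6: W@(0,3) -> caps B=0 W=0
Move 7: B@(2,2) -> caps B=0 W=0
Move 8: W@(2,1) -> caps B=0 W=0
Move 9: B@(3,2) -> caps B=0 W=0
Move 10: W@(3,1) -> caps B=0 W=1
Move 11: B@(3,3) -> caps B=0 W=1
Move 12: W@(0,0) -> caps B=0 W=1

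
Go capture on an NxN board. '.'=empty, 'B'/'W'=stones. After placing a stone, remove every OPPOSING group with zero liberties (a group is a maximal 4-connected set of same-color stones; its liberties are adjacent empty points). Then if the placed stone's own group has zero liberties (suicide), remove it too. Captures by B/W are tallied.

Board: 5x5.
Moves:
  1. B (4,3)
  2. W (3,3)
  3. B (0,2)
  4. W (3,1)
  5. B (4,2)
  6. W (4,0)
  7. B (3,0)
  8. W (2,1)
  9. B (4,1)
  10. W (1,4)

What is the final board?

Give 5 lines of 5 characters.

Answer: ..B..
....W
.W...
BW.W.
.BBB.

Derivation:
Move 1: B@(4,3) -> caps B=0 W=0
Move 2: W@(3,3) -> caps B=0 W=0
Move 3: B@(0,2) -> caps B=0 W=0
Move 4: W@(3,1) -> caps B=0 W=0
Move 5: B@(4,2) -> caps B=0 W=0
Move 6: W@(4,0) -> caps B=0 W=0
Move 7: B@(3,0) -> caps B=0 W=0
Move 8: W@(2,1) -> caps B=0 W=0
Move 9: B@(4,1) -> caps B=1 W=0
Move 10: W@(1,4) -> caps B=1 W=0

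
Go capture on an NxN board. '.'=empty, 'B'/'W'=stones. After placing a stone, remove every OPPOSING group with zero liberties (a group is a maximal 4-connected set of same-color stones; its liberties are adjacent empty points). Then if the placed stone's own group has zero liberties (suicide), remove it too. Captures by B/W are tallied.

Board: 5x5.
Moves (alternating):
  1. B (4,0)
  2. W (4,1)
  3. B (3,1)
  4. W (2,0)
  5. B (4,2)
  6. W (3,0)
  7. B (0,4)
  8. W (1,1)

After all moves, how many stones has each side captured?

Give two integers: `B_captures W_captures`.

Answer: 1 0

Derivation:
Move 1: B@(4,0) -> caps B=0 W=0
Move 2: W@(4,1) -> caps B=0 W=0
Move 3: B@(3,1) -> caps B=0 W=0
Move 4: W@(2,0) -> caps B=0 W=0
Move 5: B@(4,2) -> caps B=1 W=0
Move 6: W@(3,0) -> caps B=1 W=0
Move 7: B@(0,4) -> caps B=1 W=0
Move 8: W@(1,1) -> caps B=1 W=0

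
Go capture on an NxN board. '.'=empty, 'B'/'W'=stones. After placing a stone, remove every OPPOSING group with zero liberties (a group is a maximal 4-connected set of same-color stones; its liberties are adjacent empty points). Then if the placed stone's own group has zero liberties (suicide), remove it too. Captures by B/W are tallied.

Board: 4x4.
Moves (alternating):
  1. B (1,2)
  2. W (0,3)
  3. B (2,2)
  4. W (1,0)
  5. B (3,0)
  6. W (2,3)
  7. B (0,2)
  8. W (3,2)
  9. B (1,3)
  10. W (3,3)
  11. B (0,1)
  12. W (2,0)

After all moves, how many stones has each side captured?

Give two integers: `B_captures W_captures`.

Move 1: B@(1,2) -> caps B=0 W=0
Move 2: W@(0,3) -> caps B=0 W=0
Move 3: B@(2,2) -> caps B=0 W=0
Move 4: W@(1,0) -> caps B=0 W=0
Move 5: B@(3,0) -> caps B=0 W=0
Move 6: W@(2,3) -> caps B=0 W=0
Move 7: B@(0,2) -> caps B=0 W=0
Move 8: W@(3,2) -> caps B=0 W=0
Move 9: B@(1,3) -> caps B=1 W=0
Move 10: W@(3,3) -> caps B=1 W=0
Move 11: B@(0,1) -> caps B=1 W=0
Move 12: W@(2,0) -> caps B=1 W=0

Answer: 1 0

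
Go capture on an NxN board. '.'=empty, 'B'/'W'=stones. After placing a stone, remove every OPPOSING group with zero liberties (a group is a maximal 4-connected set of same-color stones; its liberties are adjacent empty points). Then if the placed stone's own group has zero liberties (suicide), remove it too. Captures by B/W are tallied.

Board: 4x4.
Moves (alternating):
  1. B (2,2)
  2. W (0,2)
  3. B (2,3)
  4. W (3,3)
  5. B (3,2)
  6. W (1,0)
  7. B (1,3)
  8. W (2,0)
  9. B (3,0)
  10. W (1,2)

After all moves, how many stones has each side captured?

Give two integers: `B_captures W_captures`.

Answer: 1 0

Derivation:
Move 1: B@(2,2) -> caps B=0 W=0
Move 2: W@(0,2) -> caps B=0 W=0
Move 3: B@(2,3) -> caps B=0 W=0
Move 4: W@(3,3) -> caps B=0 W=0
Move 5: B@(3,2) -> caps B=1 W=0
Move 6: W@(1,0) -> caps B=1 W=0
Move 7: B@(1,3) -> caps B=1 W=0
Move 8: W@(2,0) -> caps B=1 W=0
Move 9: B@(3,0) -> caps B=1 W=0
Move 10: W@(1,2) -> caps B=1 W=0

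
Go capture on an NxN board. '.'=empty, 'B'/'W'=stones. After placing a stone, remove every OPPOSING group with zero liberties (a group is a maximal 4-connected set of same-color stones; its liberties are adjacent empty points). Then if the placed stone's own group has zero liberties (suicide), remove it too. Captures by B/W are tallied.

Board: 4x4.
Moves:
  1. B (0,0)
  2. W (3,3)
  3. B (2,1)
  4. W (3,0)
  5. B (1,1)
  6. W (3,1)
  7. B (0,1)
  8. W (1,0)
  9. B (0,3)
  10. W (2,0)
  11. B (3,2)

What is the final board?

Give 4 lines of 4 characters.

Move 1: B@(0,0) -> caps B=0 W=0
Move 2: W@(3,3) -> caps B=0 W=0
Move 3: B@(2,1) -> caps B=0 W=0
Move 4: W@(3,0) -> caps B=0 W=0
Move 5: B@(1,1) -> caps B=0 W=0
Move 6: W@(3,1) -> caps B=0 W=0
Move 7: B@(0,1) -> caps B=0 W=0
Move 8: W@(1,0) -> caps B=0 W=0
Move 9: B@(0,3) -> caps B=0 W=0
Move 10: W@(2,0) -> caps B=0 W=0
Move 11: B@(3,2) -> caps B=4 W=0

Answer: BB.B
.B..
.B..
..BW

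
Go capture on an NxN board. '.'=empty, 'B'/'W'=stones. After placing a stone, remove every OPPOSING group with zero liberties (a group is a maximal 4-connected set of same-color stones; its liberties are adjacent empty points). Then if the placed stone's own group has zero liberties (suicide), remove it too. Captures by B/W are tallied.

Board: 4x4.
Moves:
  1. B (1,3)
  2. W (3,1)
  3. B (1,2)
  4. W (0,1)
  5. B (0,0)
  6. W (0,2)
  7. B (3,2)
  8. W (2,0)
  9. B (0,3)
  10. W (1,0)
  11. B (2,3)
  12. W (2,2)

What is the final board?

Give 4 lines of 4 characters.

Move 1: B@(1,3) -> caps B=0 W=0
Move 2: W@(3,1) -> caps B=0 W=0
Move 3: B@(1,2) -> caps B=0 W=0
Move 4: W@(0,1) -> caps B=0 W=0
Move 5: B@(0,0) -> caps B=0 W=0
Move 6: W@(0,2) -> caps B=0 W=0
Move 7: B@(3,2) -> caps B=0 W=0
Move 8: W@(2,0) -> caps B=0 W=0
Move 9: B@(0,3) -> caps B=0 W=0
Move 10: W@(1,0) -> caps B=0 W=1
Move 11: B@(2,3) -> caps B=0 W=1
Move 12: W@(2,2) -> caps B=0 W=1

Answer: .WWB
W.BB
W.WB
.WB.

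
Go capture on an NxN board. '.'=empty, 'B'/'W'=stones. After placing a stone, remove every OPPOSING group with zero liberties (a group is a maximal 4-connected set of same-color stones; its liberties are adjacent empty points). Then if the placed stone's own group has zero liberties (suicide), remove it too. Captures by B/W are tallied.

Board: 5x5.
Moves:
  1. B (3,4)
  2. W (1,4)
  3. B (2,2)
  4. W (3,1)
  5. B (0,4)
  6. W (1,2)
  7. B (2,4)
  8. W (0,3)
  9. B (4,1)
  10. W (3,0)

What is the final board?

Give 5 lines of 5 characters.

Answer: ...W.
..W.W
..B.B
WW..B
.B...

Derivation:
Move 1: B@(3,4) -> caps B=0 W=0
Move 2: W@(1,4) -> caps B=0 W=0
Move 3: B@(2,2) -> caps B=0 W=0
Move 4: W@(3,1) -> caps B=0 W=0
Move 5: B@(0,4) -> caps B=0 W=0
Move 6: W@(1,2) -> caps B=0 W=0
Move 7: B@(2,4) -> caps B=0 W=0
Move 8: W@(0,3) -> caps B=0 W=1
Move 9: B@(4,1) -> caps B=0 W=1
Move 10: W@(3,0) -> caps B=0 W=1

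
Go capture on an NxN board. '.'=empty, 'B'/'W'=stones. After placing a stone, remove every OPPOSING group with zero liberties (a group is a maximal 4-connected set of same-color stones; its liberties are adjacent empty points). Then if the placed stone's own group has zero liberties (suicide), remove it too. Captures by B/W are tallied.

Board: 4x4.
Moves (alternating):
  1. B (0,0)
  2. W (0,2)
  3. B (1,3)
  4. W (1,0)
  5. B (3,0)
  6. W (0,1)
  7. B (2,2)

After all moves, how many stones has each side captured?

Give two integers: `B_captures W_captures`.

Answer: 0 1

Derivation:
Move 1: B@(0,0) -> caps B=0 W=0
Move 2: W@(0,2) -> caps B=0 W=0
Move 3: B@(1,3) -> caps B=0 W=0
Move 4: W@(1,0) -> caps B=0 W=0
Move 5: B@(3,0) -> caps B=0 W=0
Move 6: W@(0,1) -> caps B=0 W=1
Move 7: B@(2,2) -> caps B=0 W=1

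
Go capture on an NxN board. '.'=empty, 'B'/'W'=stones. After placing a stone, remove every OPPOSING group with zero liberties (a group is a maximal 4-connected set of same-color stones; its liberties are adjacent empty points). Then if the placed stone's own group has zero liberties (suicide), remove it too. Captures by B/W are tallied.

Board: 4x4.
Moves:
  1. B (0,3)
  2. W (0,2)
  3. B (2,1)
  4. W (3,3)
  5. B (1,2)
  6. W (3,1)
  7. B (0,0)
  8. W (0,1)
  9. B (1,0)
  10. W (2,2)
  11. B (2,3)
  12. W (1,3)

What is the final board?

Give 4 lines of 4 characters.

Move 1: B@(0,3) -> caps B=0 W=0
Move 2: W@(0,2) -> caps B=0 W=0
Move 3: B@(2,1) -> caps B=0 W=0
Move 4: W@(3,3) -> caps B=0 W=0
Move 5: B@(1,2) -> caps B=0 W=0
Move 6: W@(3,1) -> caps B=0 W=0
Move 7: B@(0,0) -> caps B=0 W=0
Move 8: W@(0,1) -> caps B=0 W=0
Move 9: B@(1,0) -> caps B=0 W=0
Move 10: W@(2,2) -> caps B=0 W=0
Move 11: B@(2,3) -> caps B=0 W=0
Move 12: W@(1,3) -> caps B=0 W=2

Answer: BWW.
B.BW
.BW.
.W.W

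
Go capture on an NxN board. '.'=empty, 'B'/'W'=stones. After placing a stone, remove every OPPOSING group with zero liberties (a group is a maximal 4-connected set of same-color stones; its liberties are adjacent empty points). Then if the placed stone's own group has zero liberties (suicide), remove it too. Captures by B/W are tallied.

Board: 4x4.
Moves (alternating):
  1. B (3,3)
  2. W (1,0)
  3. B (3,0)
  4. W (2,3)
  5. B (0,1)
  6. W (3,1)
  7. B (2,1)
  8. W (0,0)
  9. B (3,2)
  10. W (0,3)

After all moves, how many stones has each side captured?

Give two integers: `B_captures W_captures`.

Move 1: B@(3,3) -> caps B=0 W=0
Move 2: W@(1,0) -> caps B=0 W=0
Move 3: B@(3,0) -> caps B=0 W=0
Move 4: W@(2,3) -> caps B=0 W=0
Move 5: B@(0,1) -> caps B=0 W=0
Move 6: W@(3,1) -> caps B=0 W=0
Move 7: B@(2,1) -> caps B=0 W=0
Move 8: W@(0,0) -> caps B=0 W=0
Move 9: B@(3,2) -> caps B=1 W=0
Move 10: W@(0,3) -> caps B=1 W=0

Answer: 1 0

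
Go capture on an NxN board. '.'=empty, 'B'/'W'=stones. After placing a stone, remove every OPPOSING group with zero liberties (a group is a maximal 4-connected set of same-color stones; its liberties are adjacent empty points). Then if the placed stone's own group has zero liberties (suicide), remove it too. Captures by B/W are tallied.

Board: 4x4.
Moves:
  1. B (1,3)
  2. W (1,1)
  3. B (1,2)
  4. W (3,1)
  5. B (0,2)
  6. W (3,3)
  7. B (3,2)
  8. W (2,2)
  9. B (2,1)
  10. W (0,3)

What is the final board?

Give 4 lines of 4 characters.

Move 1: B@(1,3) -> caps B=0 W=0
Move 2: W@(1,1) -> caps B=0 W=0
Move 3: B@(1,2) -> caps B=0 W=0
Move 4: W@(3,1) -> caps B=0 W=0
Move 5: B@(0,2) -> caps B=0 W=0
Move 6: W@(3,3) -> caps B=0 W=0
Move 7: B@(3,2) -> caps B=0 W=0
Move 8: W@(2,2) -> caps B=0 W=1
Move 9: B@(2,1) -> caps B=0 W=1
Move 10: W@(0,3) -> caps B=0 W=1

Answer: ..B.
.WBB
.BW.
.W.W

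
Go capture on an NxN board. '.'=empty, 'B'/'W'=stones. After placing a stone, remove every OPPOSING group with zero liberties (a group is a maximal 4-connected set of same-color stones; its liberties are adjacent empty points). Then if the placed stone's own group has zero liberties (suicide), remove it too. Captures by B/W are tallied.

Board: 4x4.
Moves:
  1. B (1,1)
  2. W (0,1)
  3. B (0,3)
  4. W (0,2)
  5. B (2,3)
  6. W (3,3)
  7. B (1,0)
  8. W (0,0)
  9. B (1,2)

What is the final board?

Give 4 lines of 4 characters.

Answer: ...B
BBB.
...B
...W

Derivation:
Move 1: B@(1,1) -> caps B=0 W=0
Move 2: W@(0,1) -> caps B=0 W=0
Move 3: B@(0,3) -> caps B=0 W=0
Move 4: W@(0,2) -> caps B=0 W=0
Move 5: B@(2,3) -> caps B=0 W=0
Move 6: W@(3,3) -> caps B=0 W=0
Move 7: B@(1,0) -> caps B=0 W=0
Move 8: W@(0,0) -> caps B=0 W=0
Move 9: B@(1,2) -> caps B=3 W=0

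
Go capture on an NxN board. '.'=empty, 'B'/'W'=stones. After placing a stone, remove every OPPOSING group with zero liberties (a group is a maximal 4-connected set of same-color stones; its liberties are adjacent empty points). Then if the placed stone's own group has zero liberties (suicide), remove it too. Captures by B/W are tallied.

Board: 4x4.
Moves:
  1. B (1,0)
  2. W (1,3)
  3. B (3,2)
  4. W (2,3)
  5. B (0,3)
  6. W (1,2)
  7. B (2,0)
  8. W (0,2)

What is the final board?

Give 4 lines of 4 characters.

Answer: ..W.
B.WW
B..W
..B.

Derivation:
Move 1: B@(1,0) -> caps B=0 W=0
Move 2: W@(1,3) -> caps B=0 W=0
Move 3: B@(3,2) -> caps B=0 W=0
Move 4: W@(2,3) -> caps B=0 W=0
Move 5: B@(0,3) -> caps B=0 W=0
Move 6: W@(1,2) -> caps B=0 W=0
Move 7: B@(2,0) -> caps B=0 W=0
Move 8: W@(0,2) -> caps B=0 W=1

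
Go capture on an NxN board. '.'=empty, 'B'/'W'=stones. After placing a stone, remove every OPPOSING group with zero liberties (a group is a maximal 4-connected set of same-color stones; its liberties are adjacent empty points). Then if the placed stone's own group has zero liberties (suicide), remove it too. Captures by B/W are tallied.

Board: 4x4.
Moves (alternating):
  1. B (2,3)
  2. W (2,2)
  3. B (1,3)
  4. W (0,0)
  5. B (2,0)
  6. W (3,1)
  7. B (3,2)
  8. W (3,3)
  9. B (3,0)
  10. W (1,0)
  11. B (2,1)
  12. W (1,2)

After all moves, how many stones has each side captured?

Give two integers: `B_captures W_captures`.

Move 1: B@(2,3) -> caps B=0 W=0
Move 2: W@(2,2) -> caps B=0 W=0
Move 3: B@(1,3) -> caps B=0 W=0
Move 4: W@(0,0) -> caps B=0 W=0
Move 5: B@(2,0) -> caps B=0 W=0
Move 6: W@(3,1) -> caps B=0 W=0
Move 7: B@(3,2) -> caps B=0 W=0
Move 8: W@(3,3) -> caps B=0 W=1
Move 9: B@(3,0) -> caps B=0 W=1
Move 10: W@(1,0) -> caps B=0 W=1
Move 11: B@(2,1) -> caps B=0 W=1
Move 12: W@(1,2) -> caps B=0 W=1

Answer: 0 1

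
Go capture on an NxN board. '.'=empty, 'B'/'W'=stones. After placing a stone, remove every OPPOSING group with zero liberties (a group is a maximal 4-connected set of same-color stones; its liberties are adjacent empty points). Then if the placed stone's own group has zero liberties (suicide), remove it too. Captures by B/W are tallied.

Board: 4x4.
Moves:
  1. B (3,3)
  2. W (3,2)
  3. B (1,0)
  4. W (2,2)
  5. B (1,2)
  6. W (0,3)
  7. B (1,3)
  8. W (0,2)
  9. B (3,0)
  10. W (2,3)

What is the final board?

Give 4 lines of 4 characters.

Move 1: B@(3,3) -> caps B=0 W=0
Move 2: W@(3,2) -> caps B=0 W=0
Move 3: B@(1,0) -> caps B=0 W=0
Move 4: W@(2,2) -> caps B=0 W=0
Move 5: B@(1,2) -> caps B=0 W=0
Move 6: W@(0,3) -> caps B=0 W=0
Move 7: B@(1,3) -> caps B=0 W=0
Move 8: W@(0,2) -> caps B=0 W=0
Move 9: B@(3,0) -> caps B=0 W=0
Move 10: W@(2,3) -> caps B=0 W=1

Answer: ..WW
B.BB
..WW
B.W.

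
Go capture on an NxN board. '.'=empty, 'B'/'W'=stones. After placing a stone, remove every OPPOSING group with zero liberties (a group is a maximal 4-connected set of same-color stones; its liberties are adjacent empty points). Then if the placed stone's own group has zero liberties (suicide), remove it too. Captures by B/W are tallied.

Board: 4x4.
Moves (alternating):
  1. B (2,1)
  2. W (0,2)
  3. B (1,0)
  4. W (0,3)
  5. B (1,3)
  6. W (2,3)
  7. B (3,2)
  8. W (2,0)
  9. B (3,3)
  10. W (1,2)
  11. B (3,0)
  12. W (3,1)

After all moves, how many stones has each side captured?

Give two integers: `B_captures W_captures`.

Answer: 1 1

Derivation:
Move 1: B@(2,1) -> caps B=0 W=0
Move 2: W@(0,2) -> caps B=0 W=0
Move 3: B@(1,0) -> caps B=0 W=0
Move 4: W@(0,3) -> caps B=0 W=0
Move 5: B@(1,3) -> caps B=0 W=0
Move 6: W@(2,3) -> caps B=0 W=0
Move 7: B@(3,2) -> caps B=0 W=0
Move 8: W@(2,0) -> caps B=0 W=0
Move 9: B@(3,3) -> caps B=0 W=0
Move 10: W@(1,2) -> caps B=0 W=1
Move 11: B@(3,0) -> caps B=1 W=1
Move 12: W@(3,1) -> caps B=1 W=1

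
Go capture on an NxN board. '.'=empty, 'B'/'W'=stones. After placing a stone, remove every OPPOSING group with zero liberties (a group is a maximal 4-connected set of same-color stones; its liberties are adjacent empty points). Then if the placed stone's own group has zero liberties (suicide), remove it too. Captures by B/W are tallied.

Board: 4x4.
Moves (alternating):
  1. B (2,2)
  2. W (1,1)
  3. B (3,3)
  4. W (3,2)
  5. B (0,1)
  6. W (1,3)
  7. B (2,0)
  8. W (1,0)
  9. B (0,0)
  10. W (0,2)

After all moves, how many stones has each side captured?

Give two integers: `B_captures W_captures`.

Answer: 0 2

Derivation:
Move 1: B@(2,2) -> caps B=0 W=0
Move 2: W@(1,1) -> caps B=0 W=0
Move 3: B@(3,3) -> caps B=0 W=0
Move 4: W@(3,2) -> caps B=0 W=0
Move 5: B@(0,1) -> caps B=0 W=0
Move 6: W@(1,3) -> caps B=0 W=0
Move 7: B@(2,0) -> caps B=0 W=0
Move 8: W@(1,0) -> caps B=0 W=0
Move 9: B@(0,0) -> caps B=0 W=0
Move 10: W@(0,2) -> caps B=0 W=2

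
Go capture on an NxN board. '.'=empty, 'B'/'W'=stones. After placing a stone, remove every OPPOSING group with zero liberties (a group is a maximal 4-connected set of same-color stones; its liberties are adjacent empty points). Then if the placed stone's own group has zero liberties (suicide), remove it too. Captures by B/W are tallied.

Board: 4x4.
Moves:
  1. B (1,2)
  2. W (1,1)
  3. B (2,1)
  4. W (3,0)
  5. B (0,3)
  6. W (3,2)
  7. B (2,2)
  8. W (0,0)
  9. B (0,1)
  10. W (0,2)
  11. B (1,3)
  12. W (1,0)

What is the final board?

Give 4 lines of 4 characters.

Answer: W.WB
WWBB
.BB.
W.W.

Derivation:
Move 1: B@(1,2) -> caps B=0 W=0
Move 2: W@(1,1) -> caps B=0 W=0
Move 3: B@(2,1) -> caps B=0 W=0
Move 4: W@(3,0) -> caps B=0 W=0
Move 5: B@(0,3) -> caps B=0 W=0
Move 6: W@(3,2) -> caps B=0 W=0
Move 7: B@(2,2) -> caps B=0 W=0
Move 8: W@(0,0) -> caps B=0 W=0
Move 9: B@(0,1) -> caps B=0 W=0
Move 10: W@(0,2) -> caps B=0 W=1
Move 11: B@(1,3) -> caps B=0 W=1
Move 12: W@(1,0) -> caps B=0 W=1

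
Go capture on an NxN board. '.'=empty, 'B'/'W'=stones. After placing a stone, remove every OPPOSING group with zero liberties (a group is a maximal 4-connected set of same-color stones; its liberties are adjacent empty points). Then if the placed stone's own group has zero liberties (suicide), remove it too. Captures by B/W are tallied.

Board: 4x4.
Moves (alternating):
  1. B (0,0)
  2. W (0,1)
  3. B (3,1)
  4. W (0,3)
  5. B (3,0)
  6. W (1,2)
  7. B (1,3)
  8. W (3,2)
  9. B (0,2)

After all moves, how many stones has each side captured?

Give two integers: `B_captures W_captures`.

Answer: 1 0

Derivation:
Move 1: B@(0,0) -> caps B=0 W=0
Move 2: W@(0,1) -> caps B=0 W=0
Move 3: B@(3,1) -> caps B=0 W=0
Move 4: W@(0,3) -> caps B=0 W=0
Move 5: B@(3,0) -> caps B=0 W=0
Move 6: W@(1,2) -> caps B=0 W=0
Move 7: B@(1,3) -> caps B=0 W=0
Move 8: W@(3,2) -> caps B=0 W=0
Move 9: B@(0,2) -> caps B=1 W=0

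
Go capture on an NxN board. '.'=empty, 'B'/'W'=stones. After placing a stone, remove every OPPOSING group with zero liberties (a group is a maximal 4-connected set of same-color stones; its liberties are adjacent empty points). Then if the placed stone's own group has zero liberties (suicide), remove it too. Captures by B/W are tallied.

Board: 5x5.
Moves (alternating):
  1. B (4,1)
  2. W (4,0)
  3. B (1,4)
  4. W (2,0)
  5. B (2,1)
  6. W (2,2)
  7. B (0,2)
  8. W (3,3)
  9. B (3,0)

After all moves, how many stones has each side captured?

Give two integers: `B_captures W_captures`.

Answer: 1 0

Derivation:
Move 1: B@(4,1) -> caps B=0 W=0
Move 2: W@(4,0) -> caps B=0 W=0
Move 3: B@(1,4) -> caps B=0 W=0
Move 4: W@(2,0) -> caps B=0 W=0
Move 5: B@(2,1) -> caps B=0 W=0
Move 6: W@(2,2) -> caps B=0 W=0
Move 7: B@(0,2) -> caps B=0 W=0
Move 8: W@(3,3) -> caps B=0 W=0
Move 9: B@(3,0) -> caps B=1 W=0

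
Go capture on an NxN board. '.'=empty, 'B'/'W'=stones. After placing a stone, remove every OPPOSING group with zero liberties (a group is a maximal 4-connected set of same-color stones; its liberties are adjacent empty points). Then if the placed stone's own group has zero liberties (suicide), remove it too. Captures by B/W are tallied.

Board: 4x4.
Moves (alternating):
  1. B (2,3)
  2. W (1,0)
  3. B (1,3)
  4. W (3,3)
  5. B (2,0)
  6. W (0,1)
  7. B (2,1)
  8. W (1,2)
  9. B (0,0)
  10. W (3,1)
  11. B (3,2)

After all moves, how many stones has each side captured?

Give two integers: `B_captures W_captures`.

Answer: 1 0

Derivation:
Move 1: B@(2,3) -> caps B=0 W=0
Move 2: W@(1,0) -> caps B=0 W=0
Move 3: B@(1,3) -> caps B=0 W=0
Move 4: W@(3,3) -> caps B=0 W=0
Move 5: B@(2,0) -> caps B=0 W=0
Move 6: W@(0,1) -> caps B=0 W=0
Move 7: B@(2,1) -> caps B=0 W=0
Move 8: W@(1,2) -> caps B=0 W=0
Move 9: B@(0,0) -> caps B=0 W=0
Move 10: W@(3,1) -> caps B=0 W=0
Move 11: B@(3,2) -> caps B=1 W=0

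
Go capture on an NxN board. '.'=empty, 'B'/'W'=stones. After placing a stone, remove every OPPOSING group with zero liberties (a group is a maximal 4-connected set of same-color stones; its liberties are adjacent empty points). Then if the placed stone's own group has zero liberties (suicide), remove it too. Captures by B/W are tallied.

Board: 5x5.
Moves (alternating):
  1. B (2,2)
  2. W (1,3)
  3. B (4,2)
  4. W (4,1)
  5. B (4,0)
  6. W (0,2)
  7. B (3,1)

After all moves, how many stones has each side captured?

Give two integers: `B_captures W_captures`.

Move 1: B@(2,2) -> caps B=0 W=0
Move 2: W@(1,3) -> caps B=0 W=0
Move 3: B@(4,2) -> caps B=0 W=0
Move 4: W@(4,1) -> caps B=0 W=0
Move 5: B@(4,0) -> caps B=0 W=0
Move 6: W@(0,2) -> caps B=0 W=0
Move 7: B@(3,1) -> caps B=1 W=0

Answer: 1 0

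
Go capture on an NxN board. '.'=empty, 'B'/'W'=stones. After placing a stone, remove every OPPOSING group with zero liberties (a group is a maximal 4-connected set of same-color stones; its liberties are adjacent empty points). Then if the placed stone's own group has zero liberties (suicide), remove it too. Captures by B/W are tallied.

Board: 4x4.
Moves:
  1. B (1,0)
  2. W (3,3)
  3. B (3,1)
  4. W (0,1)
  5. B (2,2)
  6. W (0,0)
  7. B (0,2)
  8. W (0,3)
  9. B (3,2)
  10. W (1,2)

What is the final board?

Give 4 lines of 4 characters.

Answer: WW.W
B.W.
..B.
.BBW

Derivation:
Move 1: B@(1,0) -> caps B=0 W=0
Move 2: W@(3,3) -> caps B=0 W=0
Move 3: B@(3,1) -> caps B=0 W=0
Move 4: W@(0,1) -> caps B=0 W=0
Move 5: B@(2,2) -> caps B=0 W=0
Move 6: W@(0,0) -> caps B=0 W=0
Move 7: B@(0,2) -> caps B=0 W=0
Move 8: W@(0,3) -> caps B=0 W=0
Move 9: B@(3,2) -> caps B=0 W=0
Move 10: W@(1,2) -> caps B=0 W=1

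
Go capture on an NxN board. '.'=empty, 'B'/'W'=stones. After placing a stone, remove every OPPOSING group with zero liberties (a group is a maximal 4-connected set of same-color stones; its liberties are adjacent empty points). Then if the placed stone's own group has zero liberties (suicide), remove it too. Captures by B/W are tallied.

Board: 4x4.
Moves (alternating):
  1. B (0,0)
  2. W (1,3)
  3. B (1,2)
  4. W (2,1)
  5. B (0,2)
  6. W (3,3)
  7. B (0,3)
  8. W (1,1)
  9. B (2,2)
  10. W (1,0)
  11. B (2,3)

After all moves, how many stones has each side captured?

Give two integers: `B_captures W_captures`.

Move 1: B@(0,0) -> caps B=0 W=0
Move 2: W@(1,3) -> caps B=0 W=0
Move 3: B@(1,2) -> caps B=0 W=0
Move 4: W@(2,1) -> caps B=0 W=0
Move 5: B@(0,2) -> caps B=0 W=0
Move 6: W@(3,3) -> caps B=0 W=0
Move 7: B@(0,3) -> caps B=0 W=0
Move 8: W@(1,1) -> caps B=0 W=0
Move 9: B@(2,2) -> caps B=0 W=0
Move 10: W@(1,0) -> caps B=0 W=0
Move 11: B@(2,3) -> caps B=1 W=0

Answer: 1 0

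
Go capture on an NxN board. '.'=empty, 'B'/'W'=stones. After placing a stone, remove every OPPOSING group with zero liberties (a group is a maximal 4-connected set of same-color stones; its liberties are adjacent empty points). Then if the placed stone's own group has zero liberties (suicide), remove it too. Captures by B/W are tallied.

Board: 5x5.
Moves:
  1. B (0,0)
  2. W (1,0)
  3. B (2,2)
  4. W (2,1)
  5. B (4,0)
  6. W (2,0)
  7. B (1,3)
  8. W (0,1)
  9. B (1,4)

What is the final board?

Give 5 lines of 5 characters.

Move 1: B@(0,0) -> caps B=0 W=0
Move 2: W@(1,0) -> caps B=0 W=0
Move 3: B@(2,2) -> caps B=0 W=0
Move 4: W@(2,1) -> caps B=0 W=0
Move 5: B@(4,0) -> caps B=0 W=0
Move 6: W@(2,0) -> caps B=0 W=0
Move 7: B@(1,3) -> caps B=0 W=0
Move 8: W@(0,1) -> caps B=0 W=1
Move 9: B@(1,4) -> caps B=0 W=1

Answer: .W...
W..BB
WWB..
.....
B....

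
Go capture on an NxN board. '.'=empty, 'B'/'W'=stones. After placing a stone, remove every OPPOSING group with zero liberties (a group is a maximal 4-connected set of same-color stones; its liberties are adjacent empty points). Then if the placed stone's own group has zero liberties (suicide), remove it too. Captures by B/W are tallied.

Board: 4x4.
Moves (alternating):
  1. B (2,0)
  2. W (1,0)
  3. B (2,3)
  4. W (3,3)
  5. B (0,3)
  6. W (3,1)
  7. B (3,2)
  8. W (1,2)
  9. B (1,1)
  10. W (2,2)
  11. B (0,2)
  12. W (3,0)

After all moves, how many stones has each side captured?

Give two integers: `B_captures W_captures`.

Answer: 1 0

Derivation:
Move 1: B@(2,0) -> caps B=0 W=0
Move 2: W@(1,0) -> caps B=0 W=0
Move 3: B@(2,3) -> caps B=0 W=0
Move 4: W@(3,3) -> caps B=0 W=0
Move 5: B@(0,3) -> caps B=0 W=0
Move 6: W@(3,1) -> caps B=0 W=0
Move 7: B@(3,2) -> caps B=1 W=0
Move 8: W@(1,2) -> caps B=1 W=0
Move 9: B@(1,1) -> caps B=1 W=0
Move 10: W@(2,2) -> caps B=1 W=0
Move 11: B@(0,2) -> caps B=1 W=0
Move 12: W@(3,0) -> caps B=1 W=0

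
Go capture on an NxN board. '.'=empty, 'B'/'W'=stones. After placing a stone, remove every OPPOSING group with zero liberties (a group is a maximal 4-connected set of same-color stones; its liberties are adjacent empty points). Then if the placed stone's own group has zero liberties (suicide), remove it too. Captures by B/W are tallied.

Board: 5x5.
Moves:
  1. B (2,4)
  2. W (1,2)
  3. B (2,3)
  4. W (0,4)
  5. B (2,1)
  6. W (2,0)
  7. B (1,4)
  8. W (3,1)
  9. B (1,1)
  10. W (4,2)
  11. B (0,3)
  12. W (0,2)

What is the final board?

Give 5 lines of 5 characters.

Move 1: B@(2,4) -> caps B=0 W=0
Move 2: W@(1,2) -> caps B=0 W=0
Move 3: B@(2,3) -> caps B=0 W=0
Move 4: W@(0,4) -> caps B=0 W=0
Move 5: B@(2,1) -> caps B=0 W=0
Move 6: W@(2,0) -> caps B=0 W=0
Move 7: B@(1,4) -> caps B=0 W=0
Move 8: W@(3,1) -> caps B=0 W=0
Move 9: B@(1,1) -> caps B=0 W=0
Move 10: W@(4,2) -> caps B=0 W=0
Move 11: B@(0,3) -> caps B=1 W=0
Move 12: W@(0,2) -> caps B=1 W=0

Answer: ..WB.
.BW.B
WB.BB
.W...
..W..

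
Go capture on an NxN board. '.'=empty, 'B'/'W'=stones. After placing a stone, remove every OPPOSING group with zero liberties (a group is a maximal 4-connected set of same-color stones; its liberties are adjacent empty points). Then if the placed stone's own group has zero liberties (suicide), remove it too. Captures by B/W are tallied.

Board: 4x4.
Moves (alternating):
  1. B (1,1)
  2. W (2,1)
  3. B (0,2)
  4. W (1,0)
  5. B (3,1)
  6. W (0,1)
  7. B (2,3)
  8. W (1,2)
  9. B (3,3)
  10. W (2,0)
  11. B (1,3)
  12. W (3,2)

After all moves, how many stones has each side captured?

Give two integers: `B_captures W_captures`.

Answer: 0 1

Derivation:
Move 1: B@(1,1) -> caps B=0 W=0
Move 2: W@(2,1) -> caps B=0 W=0
Move 3: B@(0,2) -> caps B=0 W=0
Move 4: W@(1,0) -> caps B=0 W=0
Move 5: B@(3,1) -> caps B=0 W=0
Move 6: W@(0,1) -> caps B=0 W=0
Move 7: B@(2,3) -> caps B=0 W=0
Move 8: W@(1,2) -> caps B=0 W=1
Move 9: B@(3,3) -> caps B=0 W=1
Move 10: W@(2,0) -> caps B=0 W=1
Move 11: B@(1,3) -> caps B=0 W=1
Move 12: W@(3,2) -> caps B=0 W=1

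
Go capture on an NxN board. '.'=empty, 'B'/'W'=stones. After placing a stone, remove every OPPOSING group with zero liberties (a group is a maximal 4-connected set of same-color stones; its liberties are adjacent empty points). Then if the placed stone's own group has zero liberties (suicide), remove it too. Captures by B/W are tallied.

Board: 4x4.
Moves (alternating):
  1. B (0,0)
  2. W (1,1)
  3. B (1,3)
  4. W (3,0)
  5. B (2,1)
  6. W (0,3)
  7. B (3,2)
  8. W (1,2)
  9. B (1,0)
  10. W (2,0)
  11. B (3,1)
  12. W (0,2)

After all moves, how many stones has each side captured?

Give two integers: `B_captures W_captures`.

Move 1: B@(0,0) -> caps B=0 W=0
Move 2: W@(1,1) -> caps B=0 W=0
Move 3: B@(1,3) -> caps B=0 W=0
Move 4: W@(3,0) -> caps B=0 W=0
Move 5: B@(2,1) -> caps B=0 W=0
Move 6: W@(0,3) -> caps B=0 W=0
Move 7: B@(3,2) -> caps B=0 W=0
Move 8: W@(1,2) -> caps B=0 W=0
Move 9: B@(1,0) -> caps B=0 W=0
Move 10: W@(2,0) -> caps B=0 W=0
Move 11: B@(3,1) -> caps B=2 W=0
Move 12: W@(0,2) -> caps B=2 W=0

Answer: 2 0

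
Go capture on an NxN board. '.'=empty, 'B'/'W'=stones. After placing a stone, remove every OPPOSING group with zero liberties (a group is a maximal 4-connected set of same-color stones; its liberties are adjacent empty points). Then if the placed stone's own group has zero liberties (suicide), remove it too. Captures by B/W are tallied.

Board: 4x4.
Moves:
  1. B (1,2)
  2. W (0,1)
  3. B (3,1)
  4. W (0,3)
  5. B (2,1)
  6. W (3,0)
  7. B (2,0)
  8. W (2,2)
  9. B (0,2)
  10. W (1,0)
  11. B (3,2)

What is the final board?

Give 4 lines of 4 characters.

Move 1: B@(1,2) -> caps B=0 W=0
Move 2: W@(0,1) -> caps B=0 W=0
Move 3: B@(3,1) -> caps B=0 W=0
Move 4: W@(0,3) -> caps B=0 W=0
Move 5: B@(2,1) -> caps B=0 W=0
Move 6: W@(3,0) -> caps B=0 W=0
Move 7: B@(2,0) -> caps B=1 W=0
Move 8: W@(2,2) -> caps B=1 W=0
Move 9: B@(0,2) -> caps B=1 W=0
Move 10: W@(1,0) -> caps B=1 W=0
Move 11: B@(3,2) -> caps B=1 W=0

Answer: .WBW
W.B.
BBW.
.BB.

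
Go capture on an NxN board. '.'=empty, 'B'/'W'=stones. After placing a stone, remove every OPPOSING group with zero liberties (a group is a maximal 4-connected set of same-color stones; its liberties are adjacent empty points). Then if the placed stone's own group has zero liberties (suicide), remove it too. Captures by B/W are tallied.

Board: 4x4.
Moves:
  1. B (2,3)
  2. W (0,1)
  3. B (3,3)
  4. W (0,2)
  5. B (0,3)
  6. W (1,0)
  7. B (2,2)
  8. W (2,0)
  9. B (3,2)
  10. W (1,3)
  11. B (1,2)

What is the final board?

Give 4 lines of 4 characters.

Move 1: B@(2,3) -> caps B=0 W=0
Move 2: W@(0,1) -> caps B=0 W=0
Move 3: B@(3,3) -> caps B=0 W=0
Move 4: W@(0,2) -> caps B=0 W=0
Move 5: B@(0,3) -> caps B=0 W=0
Move 6: W@(1,0) -> caps B=0 W=0
Move 7: B@(2,2) -> caps B=0 W=0
Move 8: W@(2,0) -> caps B=0 W=0
Move 9: B@(3,2) -> caps B=0 W=0
Move 10: W@(1,3) -> caps B=0 W=1
Move 11: B@(1,2) -> caps B=0 W=1

Answer: .WW.
W.BW
W.BB
..BB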